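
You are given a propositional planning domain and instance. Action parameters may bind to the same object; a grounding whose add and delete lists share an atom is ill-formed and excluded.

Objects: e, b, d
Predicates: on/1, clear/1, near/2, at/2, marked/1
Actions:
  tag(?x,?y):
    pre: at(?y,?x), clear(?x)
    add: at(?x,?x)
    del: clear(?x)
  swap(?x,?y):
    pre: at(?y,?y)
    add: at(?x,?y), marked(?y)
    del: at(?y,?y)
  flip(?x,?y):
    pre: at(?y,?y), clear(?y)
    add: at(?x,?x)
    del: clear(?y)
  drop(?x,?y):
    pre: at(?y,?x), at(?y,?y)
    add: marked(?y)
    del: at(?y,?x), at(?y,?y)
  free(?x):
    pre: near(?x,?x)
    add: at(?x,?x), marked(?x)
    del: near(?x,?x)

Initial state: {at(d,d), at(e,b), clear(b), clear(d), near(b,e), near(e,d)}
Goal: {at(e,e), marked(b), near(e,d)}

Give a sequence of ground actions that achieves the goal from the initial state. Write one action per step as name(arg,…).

1. tag(b,e)  →  {at(b,b), at(d,d), at(e,b), clear(d), near(b,e), near(e,d)}
2. swap(e,b)  →  {at(d,d), at(e,b), clear(d), marked(b), near(b,e), near(e,d)}
3. flip(e,d)  →  {at(d,d), at(e,b), at(e,e), marked(b), near(b,e), near(e,d)}

tag(b,e); swap(e,b); flip(e,d)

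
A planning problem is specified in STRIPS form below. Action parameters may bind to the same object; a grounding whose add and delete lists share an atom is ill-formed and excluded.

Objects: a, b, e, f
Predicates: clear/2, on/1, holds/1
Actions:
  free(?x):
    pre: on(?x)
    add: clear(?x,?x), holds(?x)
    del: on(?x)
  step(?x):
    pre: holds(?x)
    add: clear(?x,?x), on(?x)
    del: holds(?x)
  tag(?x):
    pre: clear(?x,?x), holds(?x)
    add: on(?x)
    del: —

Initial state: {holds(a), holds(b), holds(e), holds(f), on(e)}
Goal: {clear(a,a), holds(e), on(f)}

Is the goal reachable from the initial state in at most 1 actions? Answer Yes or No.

1. step(a)  →  {clear(a,a), holds(b), holds(e), holds(f), on(a), on(e)}
2. step(f)  →  {clear(a,a), clear(f,f), holds(b), holds(e), on(a), on(e), on(f)}
optimal plan length = 2; 2 > 1

No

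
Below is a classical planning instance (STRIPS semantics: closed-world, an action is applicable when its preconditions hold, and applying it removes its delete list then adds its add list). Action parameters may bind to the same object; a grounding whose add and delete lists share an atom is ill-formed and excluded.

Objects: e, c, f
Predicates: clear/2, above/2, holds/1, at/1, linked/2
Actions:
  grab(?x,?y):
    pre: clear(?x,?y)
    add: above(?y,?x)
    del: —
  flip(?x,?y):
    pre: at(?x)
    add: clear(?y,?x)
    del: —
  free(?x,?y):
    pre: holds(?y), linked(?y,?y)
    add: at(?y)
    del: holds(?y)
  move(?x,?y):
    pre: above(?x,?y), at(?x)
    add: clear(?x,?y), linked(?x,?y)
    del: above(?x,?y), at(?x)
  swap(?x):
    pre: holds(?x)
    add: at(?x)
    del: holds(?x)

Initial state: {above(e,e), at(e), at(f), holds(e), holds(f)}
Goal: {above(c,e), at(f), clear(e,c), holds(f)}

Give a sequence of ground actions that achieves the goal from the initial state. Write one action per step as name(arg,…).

flip(e,c); grab(c,e); move(e,c); grab(e,c)

1. flip(e,c)  →  {above(e,e), at(e), at(f), clear(c,e), holds(e), holds(f)}
2. grab(c,e)  →  {above(e,c), above(e,e), at(e), at(f), clear(c,e), holds(e), holds(f)}
3. move(e,c)  →  {above(e,e), at(f), clear(c,e), clear(e,c), holds(e), holds(f), linked(e,c)}
4. grab(e,c)  →  {above(c,e), above(e,e), at(f), clear(c,e), clear(e,c), holds(e), holds(f), linked(e,c)}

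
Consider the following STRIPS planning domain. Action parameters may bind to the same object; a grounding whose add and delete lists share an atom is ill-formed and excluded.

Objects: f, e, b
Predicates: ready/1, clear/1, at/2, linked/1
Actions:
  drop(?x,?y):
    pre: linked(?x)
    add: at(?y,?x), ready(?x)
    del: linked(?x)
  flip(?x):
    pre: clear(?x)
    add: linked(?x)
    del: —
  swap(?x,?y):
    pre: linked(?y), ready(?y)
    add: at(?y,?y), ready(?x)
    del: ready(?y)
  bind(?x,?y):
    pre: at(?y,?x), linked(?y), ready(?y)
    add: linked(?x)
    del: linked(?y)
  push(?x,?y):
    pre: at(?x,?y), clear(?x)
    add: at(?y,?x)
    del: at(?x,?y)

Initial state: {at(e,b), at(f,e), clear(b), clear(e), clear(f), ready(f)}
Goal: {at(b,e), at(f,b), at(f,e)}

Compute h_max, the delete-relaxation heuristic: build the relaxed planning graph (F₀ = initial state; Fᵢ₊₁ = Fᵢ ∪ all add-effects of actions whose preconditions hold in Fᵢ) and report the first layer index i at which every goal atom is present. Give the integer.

F0 = init (6 atoms)
F1 = F0 ∪ {at(b,e), at(e,f), linked(b), linked(e), linked(f)}  (11 atoms)
F2 = F1 ∪ {at(b,b), at(b,f), at(e,e), at(f,b), at(f,f), ready(b), ready(e)}  (18 atoms)
goal ⊆ F2  ⇒  h_max = 2

2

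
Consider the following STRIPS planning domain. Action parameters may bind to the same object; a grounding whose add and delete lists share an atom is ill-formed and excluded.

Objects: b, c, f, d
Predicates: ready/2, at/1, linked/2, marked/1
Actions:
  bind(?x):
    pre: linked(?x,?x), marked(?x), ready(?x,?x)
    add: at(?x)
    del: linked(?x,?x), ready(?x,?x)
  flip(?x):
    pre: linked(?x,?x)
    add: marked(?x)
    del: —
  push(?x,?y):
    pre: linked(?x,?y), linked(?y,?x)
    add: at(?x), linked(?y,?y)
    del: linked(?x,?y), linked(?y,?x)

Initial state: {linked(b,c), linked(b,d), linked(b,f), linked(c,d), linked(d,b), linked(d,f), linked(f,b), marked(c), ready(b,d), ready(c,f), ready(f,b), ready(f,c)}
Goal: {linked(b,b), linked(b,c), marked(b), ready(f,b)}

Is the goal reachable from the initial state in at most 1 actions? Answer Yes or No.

1. push(f,b)  →  {at(f), linked(b,b), linked(b,c), linked(b,d), linked(c,d), linked(d,b), linked(d,f), marked(c), ready(b,d), ready(c,f), ready(f,b), ready(f,c)}
2. flip(b)  →  {at(f), linked(b,b), linked(b,c), linked(b,d), linked(c,d), linked(d,b), linked(d,f), marked(b), marked(c), ready(b,d), ready(c,f), ready(f,b), ready(f,c)}
optimal plan length = 2; 2 > 1

No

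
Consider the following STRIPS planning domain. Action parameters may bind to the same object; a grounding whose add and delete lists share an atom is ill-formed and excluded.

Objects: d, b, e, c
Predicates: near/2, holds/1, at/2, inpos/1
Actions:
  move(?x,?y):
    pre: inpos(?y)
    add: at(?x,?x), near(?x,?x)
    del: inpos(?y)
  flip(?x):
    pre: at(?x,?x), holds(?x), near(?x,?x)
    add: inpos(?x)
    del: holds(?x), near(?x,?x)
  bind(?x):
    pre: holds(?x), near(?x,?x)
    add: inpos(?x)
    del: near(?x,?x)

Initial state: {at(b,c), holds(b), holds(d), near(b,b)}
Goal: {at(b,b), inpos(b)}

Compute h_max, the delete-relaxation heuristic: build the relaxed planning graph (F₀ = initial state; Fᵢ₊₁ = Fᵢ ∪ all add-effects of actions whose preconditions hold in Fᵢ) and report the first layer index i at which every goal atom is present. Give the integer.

F0 = init (4 atoms)
F1 = F0 ∪ {inpos(b)}  (5 atoms)
F2 = F1 ∪ {at(b,b), at(c,c), at(d,d), at(e,e), near(c,c), near(d,d), near(e,e)}  (12 atoms)
goal ⊆ F2  ⇒  h_max = 2

2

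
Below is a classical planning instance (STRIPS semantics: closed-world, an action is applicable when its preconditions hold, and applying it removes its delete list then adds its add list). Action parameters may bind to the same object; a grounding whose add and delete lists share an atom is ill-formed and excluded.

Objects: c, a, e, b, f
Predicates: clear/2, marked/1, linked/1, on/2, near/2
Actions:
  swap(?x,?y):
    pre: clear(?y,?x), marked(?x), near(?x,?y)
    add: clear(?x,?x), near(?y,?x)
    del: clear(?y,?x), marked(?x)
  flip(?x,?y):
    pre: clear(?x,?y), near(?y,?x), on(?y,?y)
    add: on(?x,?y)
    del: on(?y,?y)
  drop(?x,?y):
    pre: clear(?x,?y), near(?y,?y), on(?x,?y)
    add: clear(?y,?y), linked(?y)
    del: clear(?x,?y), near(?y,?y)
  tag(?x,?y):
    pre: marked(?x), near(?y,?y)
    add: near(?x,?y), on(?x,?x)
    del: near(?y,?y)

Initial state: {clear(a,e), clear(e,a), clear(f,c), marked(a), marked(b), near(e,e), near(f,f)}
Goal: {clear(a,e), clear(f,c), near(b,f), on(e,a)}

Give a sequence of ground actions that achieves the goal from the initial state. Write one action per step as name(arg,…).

1. tag(a,e)  →  {clear(a,e), clear(e,a), clear(f,c), marked(a), marked(b), near(a,e), near(f,f), on(a,a)}
2. flip(e,a)  →  {clear(a,e), clear(e,a), clear(f,c), marked(a), marked(b), near(a,e), near(f,f), on(e,a)}
3. tag(b,f)  →  {clear(a,e), clear(e,a), clear(f,c), marked(a), marked(b), near(a,e), near(b,f), on(b,b), on(e,a)}

tag(a,e); flip(e,a); tag(b,f)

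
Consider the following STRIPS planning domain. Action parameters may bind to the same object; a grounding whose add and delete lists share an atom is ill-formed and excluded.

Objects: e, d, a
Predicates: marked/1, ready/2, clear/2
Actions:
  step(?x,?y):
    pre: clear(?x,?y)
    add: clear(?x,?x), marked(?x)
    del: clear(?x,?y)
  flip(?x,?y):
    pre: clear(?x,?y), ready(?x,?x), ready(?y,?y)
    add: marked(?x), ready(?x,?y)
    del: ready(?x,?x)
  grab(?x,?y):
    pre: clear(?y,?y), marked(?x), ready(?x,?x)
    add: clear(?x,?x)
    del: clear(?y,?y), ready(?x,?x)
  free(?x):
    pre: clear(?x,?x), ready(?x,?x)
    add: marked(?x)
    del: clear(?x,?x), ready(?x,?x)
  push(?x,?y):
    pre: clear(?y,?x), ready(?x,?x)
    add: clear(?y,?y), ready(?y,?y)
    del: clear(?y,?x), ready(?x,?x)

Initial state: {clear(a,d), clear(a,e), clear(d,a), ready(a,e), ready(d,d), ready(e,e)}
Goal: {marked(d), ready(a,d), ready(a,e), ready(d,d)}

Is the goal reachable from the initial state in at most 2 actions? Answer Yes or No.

1. step(d,a)  →  {clear(a,d), clear(a,e), clear(d,d), marked(d), ready(a,e), ready(d,d), ready(e,e)}
2. push(e,a)  →  {clear(a,a), clear(a,d), clear(d,d), marked(d), ready(a,a), ready(a,e), ready(d,d)}
3. flip(a,d)  →  {clear(a,a), clear(a,d), clear(d,d), marked(a), marked(d), ready(a,d), ready(a,e), ready(d,d)}
optimal plan length = 3; 3 > 2

No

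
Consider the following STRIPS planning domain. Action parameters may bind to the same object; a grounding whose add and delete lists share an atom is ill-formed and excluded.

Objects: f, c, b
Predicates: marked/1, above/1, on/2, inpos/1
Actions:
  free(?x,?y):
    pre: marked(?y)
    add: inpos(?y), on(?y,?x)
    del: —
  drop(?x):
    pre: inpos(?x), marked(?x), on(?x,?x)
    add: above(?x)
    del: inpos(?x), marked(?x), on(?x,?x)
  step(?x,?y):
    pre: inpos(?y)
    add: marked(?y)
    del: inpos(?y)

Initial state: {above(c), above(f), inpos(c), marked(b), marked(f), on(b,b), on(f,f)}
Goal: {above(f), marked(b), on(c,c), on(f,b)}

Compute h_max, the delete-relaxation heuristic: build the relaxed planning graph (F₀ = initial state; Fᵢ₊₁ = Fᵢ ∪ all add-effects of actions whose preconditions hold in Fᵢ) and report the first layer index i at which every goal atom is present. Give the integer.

2

F0 = init (7 atoms)
F1 = F0 ∪ {inpos(b), inpos(f), marked(c), on(b,c), on(b,f), on(f,b), on(f,c)}  (14 atoms)
F2 = F1 ∪ {above(b), on(c,b), on(c,c), on(c,f)}  (18 atoms)
goal ⊆ F2  ⇒  h_max = 2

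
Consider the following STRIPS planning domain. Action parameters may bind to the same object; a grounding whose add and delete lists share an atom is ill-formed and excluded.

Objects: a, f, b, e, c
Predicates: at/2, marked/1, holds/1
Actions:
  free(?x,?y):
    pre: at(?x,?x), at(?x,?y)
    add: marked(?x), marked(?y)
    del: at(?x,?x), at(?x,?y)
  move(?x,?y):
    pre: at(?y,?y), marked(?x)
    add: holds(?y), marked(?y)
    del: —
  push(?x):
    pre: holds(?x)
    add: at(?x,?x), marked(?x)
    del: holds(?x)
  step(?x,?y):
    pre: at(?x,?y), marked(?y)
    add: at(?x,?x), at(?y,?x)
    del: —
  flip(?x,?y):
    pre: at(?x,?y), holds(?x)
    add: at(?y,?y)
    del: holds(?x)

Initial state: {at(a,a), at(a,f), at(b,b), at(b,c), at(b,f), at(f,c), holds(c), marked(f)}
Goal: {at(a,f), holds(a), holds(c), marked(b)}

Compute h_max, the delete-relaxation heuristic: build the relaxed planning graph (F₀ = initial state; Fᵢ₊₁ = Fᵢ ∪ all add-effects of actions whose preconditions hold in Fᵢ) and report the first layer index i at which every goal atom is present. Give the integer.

1

F0 = init (8 atoms)
F1 = F0 ∪ {at(c,c), at(f,a), at(f,b), holds(a), holds(b), marked(a), marked(b), marked(c)}  (16 atoms)
goal ⊆ F1  ⇒  h_max = 1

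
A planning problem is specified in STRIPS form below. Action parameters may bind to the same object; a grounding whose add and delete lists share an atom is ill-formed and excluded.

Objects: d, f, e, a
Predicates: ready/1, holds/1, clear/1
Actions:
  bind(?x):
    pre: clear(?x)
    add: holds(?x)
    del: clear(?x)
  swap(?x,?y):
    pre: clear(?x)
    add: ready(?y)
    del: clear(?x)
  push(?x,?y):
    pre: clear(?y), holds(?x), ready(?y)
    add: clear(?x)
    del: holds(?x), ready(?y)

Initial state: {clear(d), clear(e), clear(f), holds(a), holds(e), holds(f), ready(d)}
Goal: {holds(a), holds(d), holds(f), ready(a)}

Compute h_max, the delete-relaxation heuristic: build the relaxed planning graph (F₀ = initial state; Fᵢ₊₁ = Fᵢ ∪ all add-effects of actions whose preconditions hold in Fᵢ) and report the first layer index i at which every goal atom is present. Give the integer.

1

F0 = init (7 atoms)
F1 = F0 ∪ {clear(a), holds(d), ready(a), ready(e), ready(f)}  (12 atoms)
goal ⊆ F1  ⇒  h_max = 1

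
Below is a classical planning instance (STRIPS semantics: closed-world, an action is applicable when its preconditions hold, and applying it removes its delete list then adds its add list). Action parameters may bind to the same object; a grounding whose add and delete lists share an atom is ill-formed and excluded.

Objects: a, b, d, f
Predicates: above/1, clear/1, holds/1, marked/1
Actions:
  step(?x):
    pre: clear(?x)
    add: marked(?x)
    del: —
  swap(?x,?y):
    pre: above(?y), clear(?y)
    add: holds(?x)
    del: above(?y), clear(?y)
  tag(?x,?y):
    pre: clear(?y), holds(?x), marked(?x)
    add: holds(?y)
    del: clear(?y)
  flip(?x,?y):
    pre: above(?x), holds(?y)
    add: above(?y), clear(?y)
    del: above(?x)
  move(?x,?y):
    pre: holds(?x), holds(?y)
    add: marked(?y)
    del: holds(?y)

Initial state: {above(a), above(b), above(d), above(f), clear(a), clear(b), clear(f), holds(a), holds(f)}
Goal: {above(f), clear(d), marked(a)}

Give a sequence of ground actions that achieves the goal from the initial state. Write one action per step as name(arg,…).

step(a); swap(d,a); flip(b,d)

1. step(a)  →  {above(a), above(b), above(d), above(f), clear(a), clear(b), clear(f), holds(a), holds(f), marked(a)}
2. swap(d,a)  →  {above(b), above(d), above(f), clear(b), clear(f), holds(a), holds(d), holds(f), marked(a)}
3. flip(b,d)  →  {above(d), above(f), clear(b), clear(d), clear(f), holds(a), holds(d), holds(f), marked(a)}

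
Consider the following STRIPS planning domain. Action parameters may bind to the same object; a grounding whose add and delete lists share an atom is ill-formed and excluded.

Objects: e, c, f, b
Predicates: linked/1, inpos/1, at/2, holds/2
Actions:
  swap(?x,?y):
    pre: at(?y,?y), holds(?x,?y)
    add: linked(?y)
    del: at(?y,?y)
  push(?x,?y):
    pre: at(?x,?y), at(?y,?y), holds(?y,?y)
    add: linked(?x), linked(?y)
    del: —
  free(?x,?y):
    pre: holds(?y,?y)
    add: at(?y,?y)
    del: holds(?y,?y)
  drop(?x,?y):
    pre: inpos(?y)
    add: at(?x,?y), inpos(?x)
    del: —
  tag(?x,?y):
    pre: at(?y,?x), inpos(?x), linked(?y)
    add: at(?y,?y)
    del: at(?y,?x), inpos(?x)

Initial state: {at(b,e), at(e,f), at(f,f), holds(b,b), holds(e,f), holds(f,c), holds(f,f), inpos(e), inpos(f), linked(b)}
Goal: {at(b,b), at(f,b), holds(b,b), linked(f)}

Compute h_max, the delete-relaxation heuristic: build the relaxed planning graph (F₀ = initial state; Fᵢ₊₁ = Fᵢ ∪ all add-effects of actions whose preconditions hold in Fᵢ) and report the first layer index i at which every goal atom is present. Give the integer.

F0 = init (10 atoms)
F1 = F0 ∪ {at(b,b), at(b,f), at(c,e), at(c,f), at(e,e), at(f,e), inpos(b), inpos(c), linked(e), linked(f)}  (20 atoms)
F2 = F1 ∪ {at(b,c), at(c,b), at(c,c), at(e,b), at(e,c), at(f,b), at(f,c), linked(c)}  (28 atoms)
goal ⊆ F2  ⇒  h_max = 2

2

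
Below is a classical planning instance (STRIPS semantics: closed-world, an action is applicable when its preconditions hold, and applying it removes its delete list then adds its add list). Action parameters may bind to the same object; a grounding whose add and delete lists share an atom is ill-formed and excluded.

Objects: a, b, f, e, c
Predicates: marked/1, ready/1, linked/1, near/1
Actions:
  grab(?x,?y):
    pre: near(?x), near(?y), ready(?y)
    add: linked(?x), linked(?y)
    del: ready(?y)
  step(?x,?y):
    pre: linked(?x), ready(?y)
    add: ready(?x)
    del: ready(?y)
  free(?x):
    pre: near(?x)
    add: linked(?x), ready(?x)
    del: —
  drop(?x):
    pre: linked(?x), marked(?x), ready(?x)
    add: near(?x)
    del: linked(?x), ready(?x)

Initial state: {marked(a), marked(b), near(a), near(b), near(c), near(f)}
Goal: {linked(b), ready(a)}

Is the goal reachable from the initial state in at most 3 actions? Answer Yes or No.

1. free(a)  →  {linked(a), marked(a), marked(b), near(a), near(b), near(c), near(f), ready(a)}
2. free(b)  →  {linked(a), linked(b), marked(a), marked(b), near(a), near(b), near(c), near(f), ready(a), ready(b)}
optimal plan length = 2; 2 ≤ 3

Yes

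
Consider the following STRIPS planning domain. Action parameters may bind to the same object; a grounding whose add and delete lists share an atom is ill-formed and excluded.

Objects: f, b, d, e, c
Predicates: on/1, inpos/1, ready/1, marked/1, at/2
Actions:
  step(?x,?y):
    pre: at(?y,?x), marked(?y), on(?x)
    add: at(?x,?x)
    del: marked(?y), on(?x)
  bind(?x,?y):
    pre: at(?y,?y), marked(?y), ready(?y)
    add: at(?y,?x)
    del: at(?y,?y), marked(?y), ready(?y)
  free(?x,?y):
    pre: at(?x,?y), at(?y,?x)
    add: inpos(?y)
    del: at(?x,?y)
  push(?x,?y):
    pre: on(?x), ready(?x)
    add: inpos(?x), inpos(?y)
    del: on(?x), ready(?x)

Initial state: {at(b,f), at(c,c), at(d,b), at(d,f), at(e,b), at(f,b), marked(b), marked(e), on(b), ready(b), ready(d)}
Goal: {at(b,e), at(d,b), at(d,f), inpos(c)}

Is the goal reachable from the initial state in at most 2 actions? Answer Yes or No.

1. step(b,e)  →  {at(b,b), at(b,f), at(c,c), at(d,b), at(d,f), at(e,b), at(f,b), marked(b), ready(b), ready(d)}
2. bind(e,b)  →  {at(b,e), at(b,f), at(c,c), at(d,b), at(d,f), at(e,b), at(f,b), ready(d)}
3. free(c,c)  →  {at(b,e), at(b,f), at(d,b), at(d,f), at(e,b), at(f,b), inpos(c), ready(d)}
optimal plan length = 3; 3 > 2

No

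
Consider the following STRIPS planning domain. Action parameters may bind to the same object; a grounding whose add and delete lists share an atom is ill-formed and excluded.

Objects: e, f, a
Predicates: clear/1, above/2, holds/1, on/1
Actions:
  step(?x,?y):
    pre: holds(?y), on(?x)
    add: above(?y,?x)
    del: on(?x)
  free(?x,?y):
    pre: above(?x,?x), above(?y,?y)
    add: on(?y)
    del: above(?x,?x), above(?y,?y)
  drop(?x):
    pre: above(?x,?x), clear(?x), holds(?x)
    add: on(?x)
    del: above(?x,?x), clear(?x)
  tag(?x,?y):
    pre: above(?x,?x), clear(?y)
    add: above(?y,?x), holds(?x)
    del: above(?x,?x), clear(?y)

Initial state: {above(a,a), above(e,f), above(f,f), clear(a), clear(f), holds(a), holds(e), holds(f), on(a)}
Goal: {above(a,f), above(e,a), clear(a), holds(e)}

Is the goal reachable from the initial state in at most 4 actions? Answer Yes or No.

Yes

1. step(a,e)  →  {above(a,a), above(e,a), above(e,f), above(f,f), clear(a), clear(f), holds(a), holds(e), holds(f)}
2. free(f,f)  →  {above(a,a), above(e,a), above(e,f), clear(a), clear(f), holds(a), holds(e), holds(f), on(f)}
3. step(f,a)  →  {above(a,a), above(a,f), above(e,a), above(e,f), clear(a), clear(f), holds(a), holds(e), holds(f)}
optimal plan length = 3; 3 ≤ 4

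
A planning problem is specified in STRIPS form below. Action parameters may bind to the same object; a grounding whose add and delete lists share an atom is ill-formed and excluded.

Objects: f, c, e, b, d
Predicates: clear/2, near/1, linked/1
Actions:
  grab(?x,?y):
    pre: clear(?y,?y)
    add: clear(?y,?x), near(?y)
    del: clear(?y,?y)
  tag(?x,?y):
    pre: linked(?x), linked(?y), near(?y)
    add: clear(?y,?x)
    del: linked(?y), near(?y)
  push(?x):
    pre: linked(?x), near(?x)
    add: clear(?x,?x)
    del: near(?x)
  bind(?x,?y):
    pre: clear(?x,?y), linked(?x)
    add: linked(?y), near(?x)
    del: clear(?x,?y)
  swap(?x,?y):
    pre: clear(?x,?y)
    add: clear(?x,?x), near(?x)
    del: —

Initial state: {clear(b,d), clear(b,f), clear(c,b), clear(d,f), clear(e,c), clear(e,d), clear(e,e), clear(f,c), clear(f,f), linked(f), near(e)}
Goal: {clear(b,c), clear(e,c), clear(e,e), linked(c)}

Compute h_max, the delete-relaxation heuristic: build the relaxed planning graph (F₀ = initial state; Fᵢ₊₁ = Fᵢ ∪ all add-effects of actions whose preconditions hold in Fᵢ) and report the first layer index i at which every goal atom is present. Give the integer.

F0 = init (11 atoms)
F1 = F0 ∪ {clear(b,b), clear(c,c), clear(d,d), clear(e,b), clear(e,f), clear(f,b), clear(f,d), clear(f,e), linked(c), near(b), near(c), near(d), near(f)}  (24 atoms)
F2 = F1 ∪ {clear(b,c), clear(b,e), clear(c,d), clear(c,e), clear(c,f), clear(d,b), clear(d,c), clear(d,e), linked(b), linked(d), linked(e)}  (35 atoms)
goal ⊆ F2  ⇒  h_max = 2

2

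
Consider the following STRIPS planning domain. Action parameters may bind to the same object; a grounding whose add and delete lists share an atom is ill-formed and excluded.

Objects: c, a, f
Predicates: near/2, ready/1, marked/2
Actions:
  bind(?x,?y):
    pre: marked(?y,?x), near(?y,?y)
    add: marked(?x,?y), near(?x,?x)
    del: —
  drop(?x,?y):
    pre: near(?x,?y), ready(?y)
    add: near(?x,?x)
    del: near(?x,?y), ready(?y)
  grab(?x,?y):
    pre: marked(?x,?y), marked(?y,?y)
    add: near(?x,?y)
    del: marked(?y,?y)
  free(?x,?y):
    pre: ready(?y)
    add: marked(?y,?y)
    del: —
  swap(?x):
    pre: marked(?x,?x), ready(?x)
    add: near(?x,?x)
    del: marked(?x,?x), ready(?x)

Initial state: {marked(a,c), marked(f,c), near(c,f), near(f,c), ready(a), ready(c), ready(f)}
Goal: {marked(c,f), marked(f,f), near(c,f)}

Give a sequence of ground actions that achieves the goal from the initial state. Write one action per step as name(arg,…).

1. drop(f,c)  →  {marked(a,c), marked(f,c), near(c,f), near(f,f), ready(a), ready(f)}
2. bind(c,f)  →  {marked(a,c), marked(c,f), marked(f,c), near(c,c), near(c,f), near(f,f), ready(a), ready(f)}
3. free(c,f)  →  {marked(a,c), marked(c,f), marked(f,c), marked(f,f), near(c,c), near(c,f), near(f,f), ready(a), ready(f)}

drop(f,c); bind(c,f); free(c,f)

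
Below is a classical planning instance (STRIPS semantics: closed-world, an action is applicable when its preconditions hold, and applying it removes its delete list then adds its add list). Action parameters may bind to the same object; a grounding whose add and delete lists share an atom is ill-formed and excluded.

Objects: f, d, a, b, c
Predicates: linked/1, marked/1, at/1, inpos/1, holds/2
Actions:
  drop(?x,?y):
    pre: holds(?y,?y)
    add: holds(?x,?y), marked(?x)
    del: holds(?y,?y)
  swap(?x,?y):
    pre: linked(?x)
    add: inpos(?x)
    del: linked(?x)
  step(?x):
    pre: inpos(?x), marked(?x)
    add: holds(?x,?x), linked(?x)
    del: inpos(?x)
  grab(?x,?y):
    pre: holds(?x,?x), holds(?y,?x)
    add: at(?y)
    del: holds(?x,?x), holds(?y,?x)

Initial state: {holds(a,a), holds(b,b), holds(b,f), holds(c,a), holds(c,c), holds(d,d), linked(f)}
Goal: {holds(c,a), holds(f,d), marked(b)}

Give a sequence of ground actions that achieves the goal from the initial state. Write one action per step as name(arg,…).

drop(f,d); drop(b,a)

1. drop(f,d)  →  {holds(a,a), holds(b,b), holds(b,f), holds(c,a), holds(c,c), holds(f,d), linked(f), marked(f)}
2. drop(b,a)  →  {holds(b,a), holds(b,b), holds(b,f), holds(c,a), holds(c,c), holds(f,d), linked(f), marked(b), marked(f)}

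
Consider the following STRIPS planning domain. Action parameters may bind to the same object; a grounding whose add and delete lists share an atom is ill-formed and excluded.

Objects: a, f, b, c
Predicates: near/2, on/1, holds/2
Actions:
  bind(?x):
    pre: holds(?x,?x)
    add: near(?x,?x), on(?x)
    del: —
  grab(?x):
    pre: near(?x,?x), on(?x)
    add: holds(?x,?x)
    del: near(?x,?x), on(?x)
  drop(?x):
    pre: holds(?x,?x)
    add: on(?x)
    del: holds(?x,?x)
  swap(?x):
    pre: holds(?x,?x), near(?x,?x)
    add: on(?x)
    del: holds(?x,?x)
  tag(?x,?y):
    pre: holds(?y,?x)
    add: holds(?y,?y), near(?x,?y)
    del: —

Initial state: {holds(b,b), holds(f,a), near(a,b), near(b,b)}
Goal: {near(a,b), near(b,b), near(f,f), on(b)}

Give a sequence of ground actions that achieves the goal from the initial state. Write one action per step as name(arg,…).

bind(b); tag(a,f); bind(f)

1. bind(b)  →  {holds(b,b), holds(f,a), near(a,b), near(b,b), on(b)}
2. tag(a,f)  →  {holds(b,b), holds(f,a), holds(f,f), near(a,b), near(a,f), near(b,b), on(b)}
3. bind(f)  →  {holds(b,b), holds(f,a), holds(f,f), near(a,b), near(a,f), near(b,b), near(f,f), on(b), on(f)}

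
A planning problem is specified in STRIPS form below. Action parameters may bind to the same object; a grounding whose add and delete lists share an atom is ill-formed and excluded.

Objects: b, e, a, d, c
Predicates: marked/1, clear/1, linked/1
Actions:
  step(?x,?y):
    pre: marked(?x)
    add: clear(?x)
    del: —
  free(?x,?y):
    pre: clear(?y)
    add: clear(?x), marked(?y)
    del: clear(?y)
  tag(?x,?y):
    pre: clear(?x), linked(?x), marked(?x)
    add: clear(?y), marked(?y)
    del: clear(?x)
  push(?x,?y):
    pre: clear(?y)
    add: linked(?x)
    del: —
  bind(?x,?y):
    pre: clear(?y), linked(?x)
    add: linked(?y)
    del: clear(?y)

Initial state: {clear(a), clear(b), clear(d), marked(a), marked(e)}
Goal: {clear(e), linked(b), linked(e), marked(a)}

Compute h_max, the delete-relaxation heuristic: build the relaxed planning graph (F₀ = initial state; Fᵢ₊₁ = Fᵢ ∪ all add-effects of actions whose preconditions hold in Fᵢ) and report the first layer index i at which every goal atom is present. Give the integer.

1

F0 = init (5 atoms)
F1 = F0 ∪ {clear(c), clear(e), linked(a), linked(b), linked(c), linked(d), linked(e), marked(b), marked(d)}  (14 atoms)
goal ⊆ F1  ⇒  h_max = 1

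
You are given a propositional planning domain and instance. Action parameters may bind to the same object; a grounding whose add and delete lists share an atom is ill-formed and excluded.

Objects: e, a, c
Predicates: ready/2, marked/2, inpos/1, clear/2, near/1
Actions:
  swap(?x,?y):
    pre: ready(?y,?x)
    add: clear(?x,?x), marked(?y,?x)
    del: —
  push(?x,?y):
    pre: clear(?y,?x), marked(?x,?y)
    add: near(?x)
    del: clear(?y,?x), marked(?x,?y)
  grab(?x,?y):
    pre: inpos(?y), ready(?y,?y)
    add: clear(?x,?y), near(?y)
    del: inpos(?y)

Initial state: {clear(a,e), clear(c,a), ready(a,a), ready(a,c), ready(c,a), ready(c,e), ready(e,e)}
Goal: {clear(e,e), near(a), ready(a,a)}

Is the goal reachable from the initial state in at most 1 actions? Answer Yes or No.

1. swap(e,e)  →  {clear(a,e), clear(c,a), clear(e,e), marked(e,e), ready(a,a), ready(a,c), ready(c,a), ready(c,e), ready(e,e)}
2. swap(a,a)  →  {clear(a,a), clear(a,e), clear(c,a), clear(e,e), marked(a,a), marked(e,e), ready(a,a), ready(a,c), ready(c,a), ready(c,e), ready(e,e)}
3. push(a,a)  →  {clear(a,e), clear(c,a), clear(e,e), marked(e,e), near(a), ready(a,a), ready(a,c), ready(c,a), ready(c,e), ready(e,e)}
optimal plan length = 3; 3 > 1

No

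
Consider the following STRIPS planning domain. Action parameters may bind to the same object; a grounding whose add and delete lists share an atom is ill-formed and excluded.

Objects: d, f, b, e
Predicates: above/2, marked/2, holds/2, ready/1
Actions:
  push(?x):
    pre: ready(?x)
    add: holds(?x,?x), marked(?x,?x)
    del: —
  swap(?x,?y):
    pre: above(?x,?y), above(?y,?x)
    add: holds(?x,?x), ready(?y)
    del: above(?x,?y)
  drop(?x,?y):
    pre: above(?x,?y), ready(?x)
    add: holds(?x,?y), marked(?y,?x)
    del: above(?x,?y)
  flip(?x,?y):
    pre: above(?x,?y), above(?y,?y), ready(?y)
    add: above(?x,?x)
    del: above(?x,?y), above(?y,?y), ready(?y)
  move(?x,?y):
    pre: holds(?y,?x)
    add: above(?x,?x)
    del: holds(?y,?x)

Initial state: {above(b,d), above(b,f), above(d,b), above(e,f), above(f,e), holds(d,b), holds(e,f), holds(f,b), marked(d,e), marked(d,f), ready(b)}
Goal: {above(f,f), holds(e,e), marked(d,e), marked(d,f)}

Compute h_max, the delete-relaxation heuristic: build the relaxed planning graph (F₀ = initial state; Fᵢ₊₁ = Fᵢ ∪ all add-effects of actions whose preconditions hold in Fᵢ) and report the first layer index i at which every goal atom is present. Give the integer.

F0 = init (11 atoms)
F1 = F0 ∪ {above(b,b), above(f,f), holds(b,b), holds(b,d), holds(b,f), holds(d,d), holds(e,e), holds(f,f), marked(b,b), marked(d,b), marked(f,b), ready(d), ready(e), ready(f)}  (25 atoms)
goal ⊆ F1  ⇒  h_max = 1

1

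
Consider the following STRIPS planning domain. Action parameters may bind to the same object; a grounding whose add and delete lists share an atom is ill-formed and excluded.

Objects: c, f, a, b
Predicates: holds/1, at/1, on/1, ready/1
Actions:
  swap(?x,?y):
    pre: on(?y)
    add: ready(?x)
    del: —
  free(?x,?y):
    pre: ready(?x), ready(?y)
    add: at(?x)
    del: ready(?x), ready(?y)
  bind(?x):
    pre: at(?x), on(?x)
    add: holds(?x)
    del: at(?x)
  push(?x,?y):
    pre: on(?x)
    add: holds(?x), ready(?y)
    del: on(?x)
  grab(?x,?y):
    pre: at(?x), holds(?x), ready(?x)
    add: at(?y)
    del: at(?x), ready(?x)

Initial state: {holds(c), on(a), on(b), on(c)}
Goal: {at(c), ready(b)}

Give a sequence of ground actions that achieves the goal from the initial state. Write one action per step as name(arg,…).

swap(c,c); swap(b,c); free(c,c)

1. swap(c,c)  →  {holds(c), on(a), on(b), on(c), ready(c)}
2. swap(b,c)  →  {holds(c), on(a), on(b), on(c), ready(b), ready(c)}
3. free(c,c)  →  {at(c), holds(c), on(a), on(b), on(c), ready(b)}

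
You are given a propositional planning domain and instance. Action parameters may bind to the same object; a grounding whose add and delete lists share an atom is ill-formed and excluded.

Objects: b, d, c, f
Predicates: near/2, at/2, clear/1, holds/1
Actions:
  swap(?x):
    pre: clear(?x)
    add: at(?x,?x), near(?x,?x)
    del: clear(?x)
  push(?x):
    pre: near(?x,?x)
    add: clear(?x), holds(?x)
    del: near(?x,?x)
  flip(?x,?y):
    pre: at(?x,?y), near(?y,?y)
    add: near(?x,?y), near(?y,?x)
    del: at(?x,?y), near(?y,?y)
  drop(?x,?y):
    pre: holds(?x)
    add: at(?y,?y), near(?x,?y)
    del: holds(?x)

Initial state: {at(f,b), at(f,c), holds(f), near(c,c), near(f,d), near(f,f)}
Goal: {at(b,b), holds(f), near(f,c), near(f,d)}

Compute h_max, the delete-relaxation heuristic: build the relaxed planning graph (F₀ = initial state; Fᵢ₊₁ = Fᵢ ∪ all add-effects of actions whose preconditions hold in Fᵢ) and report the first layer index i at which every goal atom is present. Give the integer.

F0 = init (6 atoms)
F1 = F0 ∪ {at(b,b), at(c,c), at(d,d), at(f,f), clear(c), clear(f), holds(c), near(c,f), near(f,b), near(f,c)}  (16 atoms)
goal ⊆ F1  ⇒  h_max = 1

1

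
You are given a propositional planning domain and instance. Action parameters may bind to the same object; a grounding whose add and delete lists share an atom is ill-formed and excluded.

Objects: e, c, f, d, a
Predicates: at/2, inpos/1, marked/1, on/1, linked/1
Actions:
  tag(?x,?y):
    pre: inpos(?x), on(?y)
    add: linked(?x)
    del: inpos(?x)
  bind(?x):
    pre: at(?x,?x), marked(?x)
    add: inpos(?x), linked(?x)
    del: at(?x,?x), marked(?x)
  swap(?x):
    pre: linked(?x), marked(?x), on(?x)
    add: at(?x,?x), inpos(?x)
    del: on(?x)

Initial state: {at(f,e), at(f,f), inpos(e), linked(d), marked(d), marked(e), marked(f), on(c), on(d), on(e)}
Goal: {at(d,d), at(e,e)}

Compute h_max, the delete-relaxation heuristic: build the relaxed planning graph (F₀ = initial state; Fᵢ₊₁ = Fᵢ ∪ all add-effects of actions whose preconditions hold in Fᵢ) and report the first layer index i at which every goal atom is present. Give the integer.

2

F0 = init (10 atoms)
F1 = F0 ∪ {at(d,d), inpos(d), inpos(f), linked(e), linked(f)}  (15 atoms)
F2 = F1 ∪ {at(e,e)}  (16 atoms)
goal ⊆ F2  ⇒  h_max = 2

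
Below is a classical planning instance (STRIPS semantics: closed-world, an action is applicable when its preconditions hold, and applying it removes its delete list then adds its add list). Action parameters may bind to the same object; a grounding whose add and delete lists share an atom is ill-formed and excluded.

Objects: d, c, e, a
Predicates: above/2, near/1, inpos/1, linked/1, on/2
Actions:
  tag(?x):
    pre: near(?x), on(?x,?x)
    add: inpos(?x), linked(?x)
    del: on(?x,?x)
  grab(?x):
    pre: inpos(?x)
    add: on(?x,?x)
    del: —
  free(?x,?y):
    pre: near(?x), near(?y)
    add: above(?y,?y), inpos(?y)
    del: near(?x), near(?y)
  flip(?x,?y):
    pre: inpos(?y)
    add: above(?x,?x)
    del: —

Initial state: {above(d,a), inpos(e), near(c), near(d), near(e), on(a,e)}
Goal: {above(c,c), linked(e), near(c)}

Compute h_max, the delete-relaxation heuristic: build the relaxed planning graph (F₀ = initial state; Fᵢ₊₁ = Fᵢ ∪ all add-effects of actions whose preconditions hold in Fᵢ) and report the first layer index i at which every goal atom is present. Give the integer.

2

F0 = init (6 atoms)
F1 = F0 ∪ {above(a,a), above(c,c), above(d,d), above(e,e), inpos(c), inpos(d), on(e,e)}  (13 atoms)
F2 = F1 ∪ {linked(e), on(c,c), on(d,d)}  (16 atoms)
goal ⊆ F2  ⇒  h_max = 2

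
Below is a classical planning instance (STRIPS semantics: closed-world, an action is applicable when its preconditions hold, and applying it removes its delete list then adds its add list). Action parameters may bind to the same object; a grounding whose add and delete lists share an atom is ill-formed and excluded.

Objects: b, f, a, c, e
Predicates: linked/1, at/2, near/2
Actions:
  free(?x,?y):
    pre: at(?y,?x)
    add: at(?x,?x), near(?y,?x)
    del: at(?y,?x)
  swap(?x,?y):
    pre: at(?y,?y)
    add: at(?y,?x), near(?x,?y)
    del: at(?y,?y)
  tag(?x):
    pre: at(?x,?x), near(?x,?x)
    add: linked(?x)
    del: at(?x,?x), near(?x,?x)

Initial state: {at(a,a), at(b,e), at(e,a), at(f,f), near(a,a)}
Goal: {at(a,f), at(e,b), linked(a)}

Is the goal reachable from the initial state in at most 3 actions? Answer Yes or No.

No

1. free(e,b)  →  {at(a,a), at(e,a), at(e,e), at(f,f), near(a,a), near(b,e)}
2. swap(b,e)  →  {at(a,a), at(e,a), at(e,b), at(f,f), near(a,a), near(b,e)}
3. swap(f,a)  →  {at(a,f), at(e,a), at(e,b), at(f,f), near(a,a), near(b,e), near(f,a)}
4. free(a,e)  →  {at(a,a), at(a,f), at(e,b), at(f,f), near(a,a), near(b,e), near(e,a), near(f,a)}
5. tag(a)  →  {at(a,f), at(e,b), at(f,f), linked(a), near(b,e), near(e,a), near(f,a)}
optimal plan length = 5; 5 > 3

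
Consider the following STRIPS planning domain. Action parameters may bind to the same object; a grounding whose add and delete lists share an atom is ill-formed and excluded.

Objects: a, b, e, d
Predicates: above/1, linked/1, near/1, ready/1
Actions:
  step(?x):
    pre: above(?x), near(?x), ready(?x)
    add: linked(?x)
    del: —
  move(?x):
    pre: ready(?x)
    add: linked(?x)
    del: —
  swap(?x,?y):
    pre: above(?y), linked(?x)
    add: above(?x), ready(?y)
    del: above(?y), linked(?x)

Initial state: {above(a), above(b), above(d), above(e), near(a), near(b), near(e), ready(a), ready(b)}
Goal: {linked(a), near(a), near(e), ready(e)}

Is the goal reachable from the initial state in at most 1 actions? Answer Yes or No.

1. step(a)  →  {above(a), above(b), above(d), above(e), linked(a), near(a), near(b), near(e), ready(a), ready(b)}
2. step(b)  →  {above(a), above(b), above(d), above(e), linked(a), linked(b), near(a), near(b), near(e), ready(a), ready(b)}
3. swap(b,e)  →  {above(a), above(b), above(d), linked(a), near(a), near(b), near(e), ready(a), ready(b), ready(e)}
optimal plan length = 3; 3 > 1

No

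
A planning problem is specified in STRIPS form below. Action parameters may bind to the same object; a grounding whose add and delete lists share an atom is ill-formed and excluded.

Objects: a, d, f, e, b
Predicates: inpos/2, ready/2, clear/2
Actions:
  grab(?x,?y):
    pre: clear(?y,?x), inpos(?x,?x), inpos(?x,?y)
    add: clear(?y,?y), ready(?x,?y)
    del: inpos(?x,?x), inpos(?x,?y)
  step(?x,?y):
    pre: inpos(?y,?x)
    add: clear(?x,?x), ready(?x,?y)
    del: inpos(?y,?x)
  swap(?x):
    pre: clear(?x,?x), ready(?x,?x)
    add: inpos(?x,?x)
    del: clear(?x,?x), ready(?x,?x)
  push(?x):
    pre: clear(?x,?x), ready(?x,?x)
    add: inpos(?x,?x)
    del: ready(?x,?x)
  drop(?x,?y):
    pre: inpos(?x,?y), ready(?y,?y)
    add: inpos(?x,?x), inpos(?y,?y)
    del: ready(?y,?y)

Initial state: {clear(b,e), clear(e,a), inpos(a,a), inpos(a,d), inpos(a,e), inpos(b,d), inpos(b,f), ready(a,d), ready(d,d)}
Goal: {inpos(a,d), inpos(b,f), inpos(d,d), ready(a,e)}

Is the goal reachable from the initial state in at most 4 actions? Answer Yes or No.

1. grab(a,e)  →  {clear(b,e), clear(e,a), clear(e,e), inpos(a,d), inpos(b,d), inpos(b,f), ready(a,d), ready(a,e), ready(d,d)}
2. drop(a,d)  →  {clear(b,e), clear(e,a), clear(e,e), inpos(a,a), inpos(a,d), inpos(b,d), inpos(b,f), inpos(d,d), ready(a,d), ready(a,e)}
optimal plan length = 2; 2 ≤ 4

Yes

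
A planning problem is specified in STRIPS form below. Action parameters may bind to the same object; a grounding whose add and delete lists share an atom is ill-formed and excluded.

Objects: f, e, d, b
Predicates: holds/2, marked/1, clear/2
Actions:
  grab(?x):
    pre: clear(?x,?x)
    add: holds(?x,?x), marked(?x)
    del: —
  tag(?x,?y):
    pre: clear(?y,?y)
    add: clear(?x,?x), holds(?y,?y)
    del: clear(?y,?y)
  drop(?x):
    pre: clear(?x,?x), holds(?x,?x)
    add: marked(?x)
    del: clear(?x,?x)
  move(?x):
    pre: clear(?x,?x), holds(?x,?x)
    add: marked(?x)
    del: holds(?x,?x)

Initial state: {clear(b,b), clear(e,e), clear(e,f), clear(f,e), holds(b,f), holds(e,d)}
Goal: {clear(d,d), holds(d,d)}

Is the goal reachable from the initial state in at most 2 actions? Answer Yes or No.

1. tag(d,e)  →  {clear(b,b), clear(d,d), clear(e,f), clear(f,e), holds(b,f), holds(e,d), holds(e,e)}
2. grab(d)  →  {clear(b,b), clear(d,d), clear(e,f), clear(f,e), holds(b,f), holds(d,d), holds(e,d), holds(e,e), marked(d)}
optimal plan length = 2; 2 ≤ 2

Yes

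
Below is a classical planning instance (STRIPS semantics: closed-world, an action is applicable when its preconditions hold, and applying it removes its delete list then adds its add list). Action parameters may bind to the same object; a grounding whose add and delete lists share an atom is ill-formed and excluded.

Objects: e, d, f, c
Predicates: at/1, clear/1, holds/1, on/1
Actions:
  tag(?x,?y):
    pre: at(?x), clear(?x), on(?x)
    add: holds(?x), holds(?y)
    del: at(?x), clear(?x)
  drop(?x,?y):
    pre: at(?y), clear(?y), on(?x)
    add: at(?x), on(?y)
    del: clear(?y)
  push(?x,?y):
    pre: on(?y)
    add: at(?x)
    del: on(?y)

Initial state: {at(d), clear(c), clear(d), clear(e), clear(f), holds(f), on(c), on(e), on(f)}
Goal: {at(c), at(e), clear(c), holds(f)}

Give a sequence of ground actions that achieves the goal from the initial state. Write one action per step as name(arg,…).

drop(e,d); drop(c,e)

1. drop(e,d)  →  {at(d), at(e), clear(c), clear(e), clear(f), holds(f), on(c), on(d), on(e), on(f)}
2. drop(c,e)  →  {at(c), at(d), at(e), clear(c), clear(f), holds(f), on(c), on(d), on(e), on(f)}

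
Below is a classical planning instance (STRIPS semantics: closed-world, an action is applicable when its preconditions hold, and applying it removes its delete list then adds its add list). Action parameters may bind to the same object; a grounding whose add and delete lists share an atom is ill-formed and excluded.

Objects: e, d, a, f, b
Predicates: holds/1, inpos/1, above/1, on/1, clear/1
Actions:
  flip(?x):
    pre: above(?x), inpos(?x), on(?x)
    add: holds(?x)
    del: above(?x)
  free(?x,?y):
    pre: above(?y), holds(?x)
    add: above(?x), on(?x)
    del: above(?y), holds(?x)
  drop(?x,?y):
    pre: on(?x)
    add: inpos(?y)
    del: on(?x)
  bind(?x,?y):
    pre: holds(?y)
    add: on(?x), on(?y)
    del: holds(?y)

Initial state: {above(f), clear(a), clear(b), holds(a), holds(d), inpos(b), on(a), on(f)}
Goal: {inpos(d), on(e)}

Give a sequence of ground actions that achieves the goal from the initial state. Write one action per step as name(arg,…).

1. drop(a,d)  →  {above(f), clear(a), clear(b), holds(a), holds(d), inpos(b), inpos(d), on(f)}
2. bind(e,d)  →  {above(f), clear(a), clear(b), holds(a), inpos(b), inpos(d), on(d), on(e), on(f)}

drop(a,d); bind(e,d)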